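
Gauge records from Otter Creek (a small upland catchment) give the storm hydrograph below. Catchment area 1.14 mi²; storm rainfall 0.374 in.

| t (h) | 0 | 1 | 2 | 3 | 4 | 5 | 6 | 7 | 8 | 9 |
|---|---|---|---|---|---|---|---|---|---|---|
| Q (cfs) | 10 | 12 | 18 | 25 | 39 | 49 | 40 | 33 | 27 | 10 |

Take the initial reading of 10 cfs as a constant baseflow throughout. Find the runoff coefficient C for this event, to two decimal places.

C ≈ 0.59

ΣQ_DR = 163.0 cfs; V = ΣQ_DR·Δt = 5.868 × 10^5 ft³.
Runoff depth d = V / A = 0.2216 in.
C = d / P = 0.2216 / 0.374 = 0.59.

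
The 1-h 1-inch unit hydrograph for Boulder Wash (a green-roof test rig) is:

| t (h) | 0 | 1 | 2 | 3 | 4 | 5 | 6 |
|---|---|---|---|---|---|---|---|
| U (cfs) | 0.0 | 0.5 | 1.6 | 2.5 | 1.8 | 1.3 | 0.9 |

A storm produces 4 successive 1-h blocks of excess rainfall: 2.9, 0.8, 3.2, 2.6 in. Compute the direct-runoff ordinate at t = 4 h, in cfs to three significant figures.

Q ≈ 13.6 cfs

By discrete convolution, Q_j = Σ (P_i / 1 in) · U_{j−i}.
At t = 4 h (j=4): Q = (2.9/1)·1.8 + (0.8/1)·2.5 + (3.2/1)·1.6 + (2.6/1)·0.5 = 13.6 cfs.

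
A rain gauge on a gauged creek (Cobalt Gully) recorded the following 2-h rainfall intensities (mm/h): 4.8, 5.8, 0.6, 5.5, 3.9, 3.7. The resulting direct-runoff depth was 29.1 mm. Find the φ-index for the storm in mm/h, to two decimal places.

φ ≈ 1.83 mm/h

Only the 5 blocks with intensity above φ contribute runoff: 4.8, 5.8, 5.5, 3.9, 3.7 mm/h.
Σ(I−φ)·Δt = d  ⇒  (4.8+5.8+5.5+3.9+3.7 − 5φ)·2 = 29.1
φ = (23.70 − 29.1/2) / 5 = 1.83 mm/h.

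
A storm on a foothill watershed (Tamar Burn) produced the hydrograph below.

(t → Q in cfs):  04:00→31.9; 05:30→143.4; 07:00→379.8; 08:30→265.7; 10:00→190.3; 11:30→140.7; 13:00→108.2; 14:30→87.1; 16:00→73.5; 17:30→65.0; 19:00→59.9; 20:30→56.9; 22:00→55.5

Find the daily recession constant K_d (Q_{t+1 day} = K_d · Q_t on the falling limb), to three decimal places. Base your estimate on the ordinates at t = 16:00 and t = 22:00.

K_d ≈ 0.325

Between t = 16:00 and t = 22:00 the flow falls from 73.5 to 55.5 cfs over 4×1.5 h = 6 h.
Per-interval ratio K = (55.5/73.5)^(1/4) = 0.9322; K_d = K^(24/1.5) = 0.325.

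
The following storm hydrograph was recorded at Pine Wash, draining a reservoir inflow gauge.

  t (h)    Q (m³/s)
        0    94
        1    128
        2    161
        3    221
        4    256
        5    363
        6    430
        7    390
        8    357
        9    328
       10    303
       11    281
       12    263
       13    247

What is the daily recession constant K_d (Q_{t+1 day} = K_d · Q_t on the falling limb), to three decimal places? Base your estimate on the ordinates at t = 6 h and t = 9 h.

Between t = 6 h and t = 9 h the flow falls from 430 to 328 m³/s over 3×1 h = 3 h.
Per-interval ratio K = (328/430)^(1/3) = 0.9137; K_d = K^(24/1) = 0.115.

K_d ≈ 0.115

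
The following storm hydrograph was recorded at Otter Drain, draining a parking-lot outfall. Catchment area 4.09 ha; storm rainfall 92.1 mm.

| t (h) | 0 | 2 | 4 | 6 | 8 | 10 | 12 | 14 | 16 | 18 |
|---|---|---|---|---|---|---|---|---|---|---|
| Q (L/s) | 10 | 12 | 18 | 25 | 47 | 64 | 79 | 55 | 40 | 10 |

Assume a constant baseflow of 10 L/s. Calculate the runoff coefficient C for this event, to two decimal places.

C ≈ 0.50

ΣQ_DR = 260.0 L/s; V = ΣQ_DR·Δt = 1.872 × 10^6 L.
Runoff depth d = V / A = 45.77 mm.
C = d / P = 45.77 / 92.1 = 0.50.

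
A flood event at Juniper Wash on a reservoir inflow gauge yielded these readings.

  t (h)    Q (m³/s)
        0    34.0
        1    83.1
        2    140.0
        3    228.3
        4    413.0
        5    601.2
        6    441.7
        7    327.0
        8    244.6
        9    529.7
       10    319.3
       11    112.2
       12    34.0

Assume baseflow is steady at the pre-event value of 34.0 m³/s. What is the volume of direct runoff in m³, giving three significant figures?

Direct-runoff ordinates (Q − Q_b): 0.0, 49.1, 106.0, 194.3, 379.0, 567.2, 407.7, 293.0, 210.6, 495.7, 285.3, 78.2, 0.0 m³/s.
ΣQ_DR = 3066 m³/s.
With Δt = 1 h = 3600 s, V = ΣQ_DR · Δt = 3066 × 3600 = 1.10 × 10^7 m³.

V ≈ 1.10 × 10^7 m³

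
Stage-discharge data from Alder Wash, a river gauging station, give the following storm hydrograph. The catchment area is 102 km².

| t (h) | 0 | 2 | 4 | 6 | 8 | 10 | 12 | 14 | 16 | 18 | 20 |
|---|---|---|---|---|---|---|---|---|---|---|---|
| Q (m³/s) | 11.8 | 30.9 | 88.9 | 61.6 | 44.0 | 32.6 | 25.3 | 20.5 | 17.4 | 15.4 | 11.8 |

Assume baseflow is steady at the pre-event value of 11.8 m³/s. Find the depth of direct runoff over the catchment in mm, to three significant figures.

d ≈ 16.3 mm

Direct runoff: 0.0, 19.1, 77.1, 49.8, 32.2, 20.8, 13.5, 8.7, 5.6, 3.6, 0.0 m³/s; ΣQ_DR = 230.4 m³/s.
V = ΣQ_DR · Δt = 230.4 × 7200 s = 1.659 × 10^6 m³.
Over A = 102 km², depth = V / A = 16.3 mm.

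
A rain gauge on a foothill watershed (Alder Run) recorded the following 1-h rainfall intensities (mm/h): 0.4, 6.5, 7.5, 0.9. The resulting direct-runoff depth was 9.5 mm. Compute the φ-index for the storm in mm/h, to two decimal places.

Only the 2 blocks with intensity above φ contribute runoff: 6.5, 7.5 mm/h.
Σ(I−φ)·Δt = d  ⇒  (6.5+7.5 − 2φ)·1 = 9.5
φ = (14.00 − 9.5/1) / 2 = 2.25 mm/h.

φ ≈ 2.25 mm/h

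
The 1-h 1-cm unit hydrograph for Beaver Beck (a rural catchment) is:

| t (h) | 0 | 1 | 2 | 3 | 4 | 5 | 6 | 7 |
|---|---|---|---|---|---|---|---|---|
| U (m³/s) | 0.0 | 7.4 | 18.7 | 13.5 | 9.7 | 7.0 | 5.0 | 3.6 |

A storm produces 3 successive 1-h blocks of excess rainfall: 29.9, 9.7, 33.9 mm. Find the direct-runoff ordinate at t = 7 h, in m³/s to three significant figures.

By discrete convolution, Q_j = Σ (P_i / 10 mm) · U_{j−i}.
At t = 7 h (j=7): Q = (29.9/10)·3.6 + (9.7/10)·5.0 + (33.9/10)·7.0 = 39.3 m³/s.

Q ≈ 39.3 m³/s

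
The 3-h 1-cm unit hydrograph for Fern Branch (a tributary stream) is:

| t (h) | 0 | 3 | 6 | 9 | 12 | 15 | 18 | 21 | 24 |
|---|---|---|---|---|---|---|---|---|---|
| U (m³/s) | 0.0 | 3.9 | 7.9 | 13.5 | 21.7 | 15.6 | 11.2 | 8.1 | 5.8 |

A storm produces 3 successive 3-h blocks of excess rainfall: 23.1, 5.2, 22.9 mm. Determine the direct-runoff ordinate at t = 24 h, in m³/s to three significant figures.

Q ≈ 43.3 m³/s

By discrete convolution, Q_j = Σ (P_i / 10 mm) · U_{j−i}.
At t = 24 h (j=8): Q = (23.1/10)·5.8 + (5.2/10)·8.1 + (22.9/10)·11.2 = 43.3 m³/s.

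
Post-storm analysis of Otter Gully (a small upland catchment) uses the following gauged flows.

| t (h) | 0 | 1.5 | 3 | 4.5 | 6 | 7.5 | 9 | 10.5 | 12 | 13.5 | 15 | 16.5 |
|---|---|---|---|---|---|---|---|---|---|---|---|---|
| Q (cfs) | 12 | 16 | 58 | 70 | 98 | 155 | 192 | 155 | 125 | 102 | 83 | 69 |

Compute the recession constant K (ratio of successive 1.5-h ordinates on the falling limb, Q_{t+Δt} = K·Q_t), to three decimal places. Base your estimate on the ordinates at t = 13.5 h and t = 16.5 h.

Using the recession-limb readings at t = 13.5 h and t = 16.5 h: Q falls from 102 to 69 cfs over 2 intervals.
K = (Q₂/Q₁)^(1/2) = (69/102)^(1/2) = 0.822.

K ≈ 0.822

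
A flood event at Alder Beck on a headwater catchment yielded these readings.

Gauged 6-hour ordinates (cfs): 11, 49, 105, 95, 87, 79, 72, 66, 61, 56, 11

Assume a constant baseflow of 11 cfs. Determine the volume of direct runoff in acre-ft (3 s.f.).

Direct-runoff ordinates (Q − Q_b): 0.0, 38.0, 94.0, 84.0, 76.0, 68.0, 61.0, 55.0, 50.0, 45.0, 0.0 cfs.
ΣQ_DR = 571.0 cfs.
With Δt = 6 h = 21600 s, V = ΣQ_DR · Δt = 571.0 × 21600 = 1.23 × 10^7 ft³ = 283 acre-ft.

V ≈ 283 acre-ft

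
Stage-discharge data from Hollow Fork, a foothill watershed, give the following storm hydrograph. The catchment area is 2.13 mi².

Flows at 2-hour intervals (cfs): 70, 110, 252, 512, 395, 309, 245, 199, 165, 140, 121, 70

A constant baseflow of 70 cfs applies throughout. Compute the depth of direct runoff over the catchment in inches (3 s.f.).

Direct runoff: 0.0, 40.0, 182.0, 442.0, 325.0, 239.0, 175.0, 129.0, 95.0, 70.0, 51.0, 0.0 cfs; ΣQ_DR = 1748 cfs.
V = ΣQ_DR · Δt = 1748 × 7200 s = 1.259 × 10^7 ft³.
Over A = 2.13 mi², depth = V / A = 2.54 in.

d ≈ 2.54 in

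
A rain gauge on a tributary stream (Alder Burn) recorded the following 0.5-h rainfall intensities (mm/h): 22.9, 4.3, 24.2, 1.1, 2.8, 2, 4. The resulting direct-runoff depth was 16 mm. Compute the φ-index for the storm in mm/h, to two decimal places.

Only the 2 blocks with intensity above φ contribute runoff: 22.9, 24.2 mm/h.
Σ(I−φ)·Δt = d  ⇒  (22.9+24.2 − 2φ)·0.5 = 16
φ = (47.10 − 16/0.5) / 2 = 7.55 mm/h.

φ ≈ 7.55 mm/h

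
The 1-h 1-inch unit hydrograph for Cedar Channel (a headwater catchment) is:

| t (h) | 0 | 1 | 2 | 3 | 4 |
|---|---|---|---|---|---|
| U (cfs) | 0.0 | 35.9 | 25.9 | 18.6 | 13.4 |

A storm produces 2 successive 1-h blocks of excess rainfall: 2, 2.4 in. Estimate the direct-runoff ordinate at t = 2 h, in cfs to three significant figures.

Q ≈ 138 cfs

By discrete convolution, Q_j = Σ (P_i / 1 in) · U_{j−i}.
At t = 2 h (j=2): Q = (2/1)·25.9 + (2.4/1)·35.9 = 138 cfs.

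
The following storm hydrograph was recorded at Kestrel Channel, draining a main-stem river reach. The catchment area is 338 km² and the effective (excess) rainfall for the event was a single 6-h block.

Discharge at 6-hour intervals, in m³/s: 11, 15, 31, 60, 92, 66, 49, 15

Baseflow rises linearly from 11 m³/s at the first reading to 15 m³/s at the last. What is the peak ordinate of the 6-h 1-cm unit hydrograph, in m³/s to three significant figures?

U_p ≈ 52.4 m³/s

Direct runoff: 0.00, 3.43, 18.86, 47.29, 78.71, 52.14, 34.57, 0.00 m³/s; ΣQ_DR = 235.0 m³/s, peak = 78.71 m³/s.
Runoff depth d = ΣQ_DR·Δt / A = 235.0 × 21600 / (338 km²) = 15.02 mm.
The 1-cm UH is the DRH scaled by (10 mm)/d, so U_p = 78.71 × 10/15.02 = 52.4 m³/s.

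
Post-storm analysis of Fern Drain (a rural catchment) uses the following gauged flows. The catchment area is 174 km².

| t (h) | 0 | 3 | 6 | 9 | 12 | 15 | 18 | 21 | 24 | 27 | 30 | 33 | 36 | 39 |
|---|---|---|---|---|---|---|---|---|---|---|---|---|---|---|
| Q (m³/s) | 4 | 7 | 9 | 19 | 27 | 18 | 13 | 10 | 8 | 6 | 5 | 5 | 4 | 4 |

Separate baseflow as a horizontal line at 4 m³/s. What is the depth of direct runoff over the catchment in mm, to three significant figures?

Direct runoff: 0.0, 3.0, 5.0, 15.0, 23.0, 14.0, 9.0, 6.0, 4.0, 2.0, 1.0, 1.0, 0.0, 0.0 m³/s; ΣQ_DR = 83.00 m³/s.
V = ΣQ_DR · Δt = 83.00 × 10800 s = 8.964 × 10^5 m³.
Over A = 174 km², depth = V / A = 5.15 mm.

d ≈ 5.15 mm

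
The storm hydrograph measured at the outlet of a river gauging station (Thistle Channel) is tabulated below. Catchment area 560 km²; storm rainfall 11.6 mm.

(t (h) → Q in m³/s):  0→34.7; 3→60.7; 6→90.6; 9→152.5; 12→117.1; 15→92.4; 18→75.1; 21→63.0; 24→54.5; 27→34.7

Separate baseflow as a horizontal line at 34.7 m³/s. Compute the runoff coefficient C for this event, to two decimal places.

ΣQ_DR = 428.3 m³/s; V = ΣQ_DR·Δt = 4.626 × 10^6 m³.
Runoff depth d = V / A = 8.260 mm.
C = d / P = 8.260 / 11.6 = 0.71.

C ≈ 0.71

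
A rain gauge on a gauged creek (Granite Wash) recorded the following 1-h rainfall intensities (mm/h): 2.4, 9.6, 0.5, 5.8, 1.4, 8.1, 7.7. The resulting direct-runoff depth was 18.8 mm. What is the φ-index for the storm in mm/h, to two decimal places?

φ ≈ 3.10 mm/h

Only the 4 blocks with intensity above φ contribute runoff: 9.6, 5.8, 8.1, 7.7 mm/h.
Σ(I−φ)·Δt = d  ⇒  (9.6+5.8+8.1+7.7 − 4φ)·1 = 18.8
φ = (31.20 − 18.8/1) / 4 = 3.10 mm/h.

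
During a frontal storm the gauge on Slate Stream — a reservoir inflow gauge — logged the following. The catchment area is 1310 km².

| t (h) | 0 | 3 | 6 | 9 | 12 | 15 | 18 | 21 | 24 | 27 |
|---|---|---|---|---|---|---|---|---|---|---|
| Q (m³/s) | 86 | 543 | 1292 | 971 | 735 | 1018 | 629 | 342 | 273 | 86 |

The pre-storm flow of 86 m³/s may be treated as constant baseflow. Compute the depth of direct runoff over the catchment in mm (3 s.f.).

Direct runoff: 0.0, 457.0, 1206.0, 885.0, 649.0, 932.0, 543.0, 256.0, 187.0, 0.0 m³/s; ΣQ_DR = 5115 m³/s.
V = ΣQ_DR · Δt = 5115 × 10800 s = 5.524 × 10^7 m³.
Over A = 1310 km², depth = V / A = 42.2 mm.

d ≈ 42.2 mm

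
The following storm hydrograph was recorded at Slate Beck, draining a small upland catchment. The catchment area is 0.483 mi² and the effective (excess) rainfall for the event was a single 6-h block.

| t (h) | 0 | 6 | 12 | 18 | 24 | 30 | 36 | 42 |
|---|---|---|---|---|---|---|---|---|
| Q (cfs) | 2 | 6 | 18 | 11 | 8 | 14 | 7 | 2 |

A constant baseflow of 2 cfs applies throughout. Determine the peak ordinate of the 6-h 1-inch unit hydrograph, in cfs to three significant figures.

U_p ≈ 16.0 cfs

Direct runoff: 0.0, 4.0, 16.0, 9.0, 6.0, 12.0, 5.0, 0.0 cfs; ΣQ_DR = 52.00 cfs, peak = 16.0 cfs.
Runoff depth d = ΣQ_DR·Δt / A = 52.00 × 21600 / (0.483 mi²) = 1.001 in.
The 1-inch UH is the DRH scaled by (1 in)/d, so U_p = 16.0 × 1/1.001 = 16.0 cfs.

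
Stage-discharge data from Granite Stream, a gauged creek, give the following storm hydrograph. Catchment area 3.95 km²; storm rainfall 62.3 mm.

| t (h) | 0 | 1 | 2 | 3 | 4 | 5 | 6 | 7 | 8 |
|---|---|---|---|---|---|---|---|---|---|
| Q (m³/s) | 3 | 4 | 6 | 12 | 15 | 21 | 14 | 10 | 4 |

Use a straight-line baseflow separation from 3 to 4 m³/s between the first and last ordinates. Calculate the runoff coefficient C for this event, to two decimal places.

ΣQ_DR = 57.50 m³/s; V = ΣQ_DR·Δt = 2.070 × 10^5 m³.
Runoff depth d = V / A = 52.41 mm.
C = d / P = 52.41 / 62.3 = 0.84.

C ≈ 0.84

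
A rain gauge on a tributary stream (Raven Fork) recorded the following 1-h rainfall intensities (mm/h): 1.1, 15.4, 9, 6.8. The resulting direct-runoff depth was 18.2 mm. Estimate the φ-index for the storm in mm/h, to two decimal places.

φ ≈ 4.33 mm/h

Only the 3 blocks with intensity above φ contribute runoff: 15.4, 9, 6.8 mm/h.
Σ(I−φ)·Δt = d  ⇒  (15.4+9+6.8 − 3φ)·1 = 18.2
φ = (31.20 − 18.2/1) / 3 = 4.33 mm/h.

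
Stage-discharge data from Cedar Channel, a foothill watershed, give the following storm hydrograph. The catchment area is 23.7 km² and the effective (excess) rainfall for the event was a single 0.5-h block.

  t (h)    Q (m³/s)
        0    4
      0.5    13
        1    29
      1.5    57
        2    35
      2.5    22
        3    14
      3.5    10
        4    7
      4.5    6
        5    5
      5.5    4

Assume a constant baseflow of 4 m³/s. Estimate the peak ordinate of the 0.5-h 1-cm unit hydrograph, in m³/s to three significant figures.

U_p ≈ 44.2 m³/s

Direct runoff: 0.0, 9.0, 25.0, 53.0, 31.0, 18.0, 10.0, 6.0, 3.0, 2.0, 1.0, 0.0 m³/s; ΣQ_DR = 158.0 m³/s, peak = 53.0 m³/s.
Runoff depth d = ΣQ_DR·Δt / A = 158.0 × 1800 / (23.7 km²) = 12.00 mm.
The 1-cm UH is the DRH scaled by (10 mm)/d, so U_p = 53.0 × 10/12.00 = 44.2 m³/s.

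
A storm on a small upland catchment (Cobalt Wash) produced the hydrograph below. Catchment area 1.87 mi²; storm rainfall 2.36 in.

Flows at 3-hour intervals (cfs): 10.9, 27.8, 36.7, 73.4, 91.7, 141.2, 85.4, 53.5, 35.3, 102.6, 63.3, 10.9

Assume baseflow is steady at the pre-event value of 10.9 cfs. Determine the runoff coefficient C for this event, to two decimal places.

C ≈ 0.63

ΣQ_DR = 601.9 cfs; V = ΣQ_DR·Δt = 6.501 × 10^6 ft³.
Runoff depth d = V / A = 1.496 in.
C = d / P = 1.496 / 2.36 = 0.63.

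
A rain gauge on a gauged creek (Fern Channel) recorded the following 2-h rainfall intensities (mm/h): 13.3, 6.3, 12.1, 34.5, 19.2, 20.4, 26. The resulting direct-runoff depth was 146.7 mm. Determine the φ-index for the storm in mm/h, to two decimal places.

φ ≈ 8.69 mm/h

Only the 6 blocks with intensity above φ contribute runoff: 13.3, 12.1, 34.5, 19.2, 20.4, 26 mm/h.
Σ(I−φ)·Δt = d  ⇒  (13.3+12.1+34.5+19.2+20.4+26 − 6φ)·2 = 146.7
φ = (125.5 − 146.7/2) / 6 = 8.69 mm/h.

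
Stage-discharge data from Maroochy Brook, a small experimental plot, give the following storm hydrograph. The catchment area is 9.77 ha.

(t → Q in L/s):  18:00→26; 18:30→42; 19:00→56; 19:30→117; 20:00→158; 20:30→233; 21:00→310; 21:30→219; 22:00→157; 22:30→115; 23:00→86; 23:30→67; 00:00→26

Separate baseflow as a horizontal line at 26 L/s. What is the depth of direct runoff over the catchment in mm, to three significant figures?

Direct runoff: 0.0, 16.0, 30.0, 91.0, 132.0, 207.0, 284.0, 193.0, 131.0, 89.0, 60.0, 41.0, 0.0 L/s; ΣQ_DR = 1274 L/s.
V = ΣQ_DR · Δt = 1274 × 1800 s = 2.293 × 10^6 L.
Over A = 9.77 ha, depth = V / A = 23.5 mm.

d ≈ 23.5 mm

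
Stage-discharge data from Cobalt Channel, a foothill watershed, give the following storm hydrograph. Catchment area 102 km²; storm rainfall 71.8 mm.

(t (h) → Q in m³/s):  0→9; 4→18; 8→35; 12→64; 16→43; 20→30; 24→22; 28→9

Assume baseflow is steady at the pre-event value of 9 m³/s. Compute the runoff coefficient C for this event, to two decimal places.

ΣQ_DR = 158.0 m³/s; V = ΣQ_DR·Δt = 2.275 × 10^6 m³.
Runoff depth d = V / A = 22.31 mm.
C = d / P = 22.31 / 71.8 = 0.31.

C ≈ 0.31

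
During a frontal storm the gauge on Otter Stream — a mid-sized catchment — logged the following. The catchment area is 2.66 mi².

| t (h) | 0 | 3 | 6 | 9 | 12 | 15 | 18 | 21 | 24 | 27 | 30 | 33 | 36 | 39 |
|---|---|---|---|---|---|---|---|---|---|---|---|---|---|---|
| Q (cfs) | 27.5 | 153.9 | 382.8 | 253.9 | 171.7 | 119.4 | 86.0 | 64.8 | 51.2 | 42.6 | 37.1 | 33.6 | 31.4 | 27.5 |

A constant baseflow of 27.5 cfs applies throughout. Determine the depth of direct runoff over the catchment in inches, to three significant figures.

Direct runoff: 0.0, 126.4, 355.3, 226.4, 144.2, 91.9, 58.5, 37.3, 23.7, 15.1, 9.6, 6.1, 3.9, 0.0 cfs; ΣQ_DR = 1098 cfs.
V = ΣQ_DR · Δt = 1098 × 10800 s = 1.186 × 10^7 ft³.
Over A = 2.66 mi², depth = V / A = 1.92 in.

d ≈ 1.92 in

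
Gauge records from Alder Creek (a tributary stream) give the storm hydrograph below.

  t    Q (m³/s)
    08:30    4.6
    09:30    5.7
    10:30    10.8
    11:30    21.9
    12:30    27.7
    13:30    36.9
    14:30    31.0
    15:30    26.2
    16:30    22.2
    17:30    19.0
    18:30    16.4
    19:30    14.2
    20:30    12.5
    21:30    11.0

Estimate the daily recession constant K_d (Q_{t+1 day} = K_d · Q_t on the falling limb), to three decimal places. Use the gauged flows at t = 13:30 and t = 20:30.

K_d ≈ 0.024

Between t = 13:30 and t = 20:30 the flow falls from 36.9 to 12.5 m³/s over 7×1 h = 7 h.
Per-interval ratio K = (12.5/36.9)^(1/7) = 0.8567; K_d = K^(24/1) = 0.024.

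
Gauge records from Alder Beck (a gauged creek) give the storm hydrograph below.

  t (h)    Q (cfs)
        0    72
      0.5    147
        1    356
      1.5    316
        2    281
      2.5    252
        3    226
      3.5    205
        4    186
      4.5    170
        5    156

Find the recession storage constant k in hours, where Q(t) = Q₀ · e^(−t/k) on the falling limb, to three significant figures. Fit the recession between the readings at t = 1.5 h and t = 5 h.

k ≈ 4.96 h

On the falling limb, Q drops from 316 to 156 cfs between t = 1.5 h and t = 5 h (Δt = 3.5 h).
k = −Δt / ln(Q₂/Q₁) = −3.5 / ln(156/316) = 4.96 h.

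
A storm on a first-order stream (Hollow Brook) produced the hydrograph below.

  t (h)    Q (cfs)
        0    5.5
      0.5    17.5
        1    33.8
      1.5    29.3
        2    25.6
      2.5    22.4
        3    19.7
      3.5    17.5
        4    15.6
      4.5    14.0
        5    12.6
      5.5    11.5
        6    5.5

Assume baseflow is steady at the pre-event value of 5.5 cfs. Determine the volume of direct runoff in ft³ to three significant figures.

V ≈ 2.86 × 10^5 ft³

Direct-runoff ordinates (Q − Q_b): 0.0, 12.0, 28.3, 23.8, 20.1, 16.9, 14.2, 12.0, 10.1, 8.5, 7.1, 6.0, 0.0 cfs.
ΣQ_DR = 159.0 cfs.
With Δt = 0.5 h = 1800 s, V = ΣQ_DR · Δt = 159.0 × 1800 = 2.86 × 10^5 ft³.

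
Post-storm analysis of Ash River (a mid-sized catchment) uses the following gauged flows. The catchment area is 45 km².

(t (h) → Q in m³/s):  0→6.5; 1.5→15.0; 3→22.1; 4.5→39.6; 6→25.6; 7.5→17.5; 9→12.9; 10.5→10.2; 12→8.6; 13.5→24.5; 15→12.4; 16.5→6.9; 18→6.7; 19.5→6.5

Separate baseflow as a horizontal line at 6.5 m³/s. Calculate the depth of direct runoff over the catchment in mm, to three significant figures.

Direct runoff: 0.0, 8.5, 15.6, 33.1, 19.1, 11.0, 6.4, 3.7, 2.1, 18.0, 5.9, 0.4, 0.2, 0.0 m³/s; ΣQ_DR = 124.0 m³/s.
V = ΣQ_DR · Δt = 124.0 × 5400 s = 6.696 × 10^5 m³.
Over A = 45 km², depth = V / A = 14.9 mm.

d ≈ 14.9 mm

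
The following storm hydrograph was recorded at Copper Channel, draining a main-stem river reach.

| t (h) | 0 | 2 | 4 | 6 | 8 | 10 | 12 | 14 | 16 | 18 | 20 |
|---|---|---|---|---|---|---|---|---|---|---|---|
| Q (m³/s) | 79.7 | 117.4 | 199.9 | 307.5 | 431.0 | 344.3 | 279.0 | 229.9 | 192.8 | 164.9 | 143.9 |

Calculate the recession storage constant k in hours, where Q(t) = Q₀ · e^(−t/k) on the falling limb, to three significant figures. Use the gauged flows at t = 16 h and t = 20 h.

k ≈ 13.7 h

On the falling limb, Q drops from 192.8 to 143.9 m³/s between t = 16 h and t = 20 h (Δt = 4 h).
k = −Δt / ln(Q₂/Q₁) = −4 / ln(143.9/192.8) = 13.7 h.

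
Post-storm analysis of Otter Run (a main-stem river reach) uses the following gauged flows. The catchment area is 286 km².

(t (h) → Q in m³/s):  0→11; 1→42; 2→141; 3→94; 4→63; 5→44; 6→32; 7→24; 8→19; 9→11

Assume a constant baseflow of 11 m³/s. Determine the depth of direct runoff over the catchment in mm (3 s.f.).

Direct runoff: 0.0, 31.0, 130.0, 83.0, 52.0, 33.0, 21.0, 13.0, 8.0, 0.0 m³/s; ΣQ_DR = 371.0 m³/s.
V = ΣQ_DR · Δt = 371.0 × 3600 s = 1.336 × 10^6 m³.
Over A = 286 km², depth = V / A = 4.67 mm.

d ≈ 4.67 mm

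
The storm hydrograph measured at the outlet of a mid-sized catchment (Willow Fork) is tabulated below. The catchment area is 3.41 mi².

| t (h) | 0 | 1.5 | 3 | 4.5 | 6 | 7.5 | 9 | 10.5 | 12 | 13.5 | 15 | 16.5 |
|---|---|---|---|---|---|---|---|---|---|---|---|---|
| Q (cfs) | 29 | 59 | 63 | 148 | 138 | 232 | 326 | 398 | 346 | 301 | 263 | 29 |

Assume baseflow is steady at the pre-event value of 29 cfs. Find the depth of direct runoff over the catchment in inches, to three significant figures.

d ≈ 1.35 in

Direct runoff: 0.0, 30.0, 34.0, 119.0, 109.0, 203.0, 297.0, 369.0, 317.0, 272.0, 234.0, 0.0 cfs; ΣQ_DR = 1984 cfs.
V = ΣQ_DR · Δt = 1984 × 5400 s = 1.071 × 10^7 ft³.
Over A = 3.41 mi², depth = V / A = 1.35 in.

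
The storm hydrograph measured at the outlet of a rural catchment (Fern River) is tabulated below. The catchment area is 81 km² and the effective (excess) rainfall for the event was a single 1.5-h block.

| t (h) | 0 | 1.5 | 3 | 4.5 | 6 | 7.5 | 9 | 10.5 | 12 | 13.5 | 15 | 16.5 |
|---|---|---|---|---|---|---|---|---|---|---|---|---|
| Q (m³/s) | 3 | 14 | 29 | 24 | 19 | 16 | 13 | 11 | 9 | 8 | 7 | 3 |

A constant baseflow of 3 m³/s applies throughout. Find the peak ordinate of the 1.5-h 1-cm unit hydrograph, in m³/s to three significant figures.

Direct runoff: 0.0, 11.0, 26.0, 21.0, 16.0, 13.0, 10.0, 8.0, 6.0, 5.0, 4.0, 0.0 m³/s; ΣQ_DR = 120.0 m³/s, peak = 26.0 m³/s.
Runoff depth d = ΣQ_DR·Δt / A = 120.0 × 5400 / (81 km²) = 8.000 mm.
The 1-cm UH is the DRH scaled by (10 mm)/d, so U_p = 26.0 × 10/8.000 = 32.5 m³/s.

U_p ≈ 32.5 m³/s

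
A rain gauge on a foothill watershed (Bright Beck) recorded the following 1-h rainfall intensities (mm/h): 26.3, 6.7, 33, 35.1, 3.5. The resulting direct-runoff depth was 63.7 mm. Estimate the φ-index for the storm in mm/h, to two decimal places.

φ ≈ 10.23 mm/h

Only the 3 blocks with intensity above φ contribute runoff: 26.3, 33, 35.1 mm/h.
Σ(I−φ)·Δt = d  ⇒  (26.3+33+35.1 − 3φ)·1 = 63.7
φ = (94.40 − 63.7/1) / 3 = 10.23 mm/h.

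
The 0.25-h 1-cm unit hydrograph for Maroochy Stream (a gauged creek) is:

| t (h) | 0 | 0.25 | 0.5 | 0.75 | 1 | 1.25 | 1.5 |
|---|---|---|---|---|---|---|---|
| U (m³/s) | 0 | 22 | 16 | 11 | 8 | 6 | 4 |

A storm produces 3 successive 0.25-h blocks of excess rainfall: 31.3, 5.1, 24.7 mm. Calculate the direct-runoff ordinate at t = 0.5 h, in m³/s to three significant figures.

By discrete convolution, Q_j = Σ (P_i / 10 mm) · U_{j−i}.
At t = 0.5 h (j=2): Q = (31.3/10)·16 + (5.1/10)·22 + (24.7/10)·0 = 61.3 m³/s.

Q ≈ 61.3 m³/s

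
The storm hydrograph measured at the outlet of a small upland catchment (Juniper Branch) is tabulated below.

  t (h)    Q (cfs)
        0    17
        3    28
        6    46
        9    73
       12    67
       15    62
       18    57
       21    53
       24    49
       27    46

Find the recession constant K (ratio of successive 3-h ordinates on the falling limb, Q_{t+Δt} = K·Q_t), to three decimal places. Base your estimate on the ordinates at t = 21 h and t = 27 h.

Using the recession-limb readings at t = 21 h and t = 27 h: Q falls from 53 to 46 cfs over 2 intervals.
K = (Q₂/Q₁)^(1/2) = (46/53)^(1/2) = 0.932.

K ≈ 0.932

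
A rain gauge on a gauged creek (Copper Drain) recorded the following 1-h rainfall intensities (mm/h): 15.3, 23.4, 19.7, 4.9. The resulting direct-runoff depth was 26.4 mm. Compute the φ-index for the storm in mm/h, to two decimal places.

Only the 3 blocks with intensity above φ contribute runoff: 15.3, 23.4, 19.7 mm/h.
Σ(I−φ)·Δt = d  ⇒  (15.3+23.4+19.7 − 3φ)·1 = 26.4
φ = (58.40 − 26.4/1) / 3 = 10.67 mm/h.

φ ≈ 10.67 mm/h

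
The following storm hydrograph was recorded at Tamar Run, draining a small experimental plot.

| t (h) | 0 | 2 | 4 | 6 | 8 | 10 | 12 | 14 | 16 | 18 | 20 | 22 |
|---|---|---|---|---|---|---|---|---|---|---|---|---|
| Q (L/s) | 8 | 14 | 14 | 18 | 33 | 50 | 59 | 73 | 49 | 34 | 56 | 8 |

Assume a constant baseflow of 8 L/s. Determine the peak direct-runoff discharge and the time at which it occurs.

Subtracting baseflow gives direct-runoff ordinates: 0.0, 6.0, 6.0, 10.0, 25.0, 42.0, 51.0, 65.0, 41.0, 26.0, 48.0, 0.0 L/s.
The maximum is 65.0 L/s, occurring at the reading for t = 14 h.

Q_p = 65.0 L/s at t = 14 h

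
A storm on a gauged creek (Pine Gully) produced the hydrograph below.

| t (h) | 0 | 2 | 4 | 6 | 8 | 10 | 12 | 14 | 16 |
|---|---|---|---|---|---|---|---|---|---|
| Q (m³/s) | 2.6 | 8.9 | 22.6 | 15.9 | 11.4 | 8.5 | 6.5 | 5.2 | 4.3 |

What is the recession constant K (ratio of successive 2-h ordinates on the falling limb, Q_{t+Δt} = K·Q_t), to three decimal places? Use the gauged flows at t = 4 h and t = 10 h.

K ≈ 0.722

Using the recession-limb readings at t = 4 h and t = 10 h: Q falls from 22.6 to 8.5 m³/s over 3 intervals.
K = (Q₂/Q₁)^(1/3) = (8.5/22.6)^(1/3) = 0.722.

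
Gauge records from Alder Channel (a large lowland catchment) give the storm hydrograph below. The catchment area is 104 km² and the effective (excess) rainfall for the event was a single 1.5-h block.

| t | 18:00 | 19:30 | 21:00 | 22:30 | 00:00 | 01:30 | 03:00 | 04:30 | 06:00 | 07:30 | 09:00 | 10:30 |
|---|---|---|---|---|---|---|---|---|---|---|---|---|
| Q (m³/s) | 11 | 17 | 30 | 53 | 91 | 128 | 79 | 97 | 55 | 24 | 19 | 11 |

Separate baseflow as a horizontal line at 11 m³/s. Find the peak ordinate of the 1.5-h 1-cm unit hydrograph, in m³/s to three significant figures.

Direct runoff: 0.0, 6.0, 19.0, 42.0, 80.0, 117.0, 68.0, 86.0, 44.0, 13.0, 8.0, 0.0 m³/s; ΣQ_DR = 483.0 m³/s, peak = 117.0 m³/s.
Runoff depth d = ΣQ_DR·Δt / A = 483.0 × 5400 / (104 km²) = 25.08 mm.
The 1-cm UH is the DRH scaled by (10 mm)/d, so U_p = 117.0 × 10/25.08 = 46.7 m³/s.

U_p ≈ 46.7 m³/s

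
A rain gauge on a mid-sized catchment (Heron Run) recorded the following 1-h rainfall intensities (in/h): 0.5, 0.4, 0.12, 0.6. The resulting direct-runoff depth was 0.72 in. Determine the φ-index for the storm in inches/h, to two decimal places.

φ ≈ 0.26 in/h

Only the 3 blocks with intensity above φ contribute runoff: 0.5, 0.4, 0.6 in/h.
Σ(I−φ)·Δt = d  ⇒  (0.5+0.4+0.6 − 3φ)·1 = 0.72
φ = (1.500 − 0.72/1) / 3 = 0.26 in/h.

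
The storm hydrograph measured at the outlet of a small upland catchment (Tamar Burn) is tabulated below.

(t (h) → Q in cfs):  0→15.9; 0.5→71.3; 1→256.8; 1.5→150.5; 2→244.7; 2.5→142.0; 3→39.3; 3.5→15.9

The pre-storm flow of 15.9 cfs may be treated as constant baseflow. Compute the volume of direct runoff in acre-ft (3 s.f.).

V ≈ 33.4 acre-ft

Direct-runoff ordinates (Q − Q_b): 0.0, 55.4, 240.9, 134.6, 228.8, 126.1, 23.4, 0.0 cfs.
ΣQ_DR = 809.2 cfs.
With Δt = 0.5 h = 1800 s, V = ΣQ_DR · Δt = 809.2 × 1800 = 1.46 × 10^6 ft³ = 33.4 acre-ft.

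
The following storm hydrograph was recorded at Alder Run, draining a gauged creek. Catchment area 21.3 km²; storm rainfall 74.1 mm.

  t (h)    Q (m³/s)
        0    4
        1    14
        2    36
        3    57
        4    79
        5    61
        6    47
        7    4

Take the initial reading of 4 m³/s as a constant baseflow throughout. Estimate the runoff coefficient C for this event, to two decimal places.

C ≈ 0.62

ΣQ_DR = 270.0 m³/s; V = ΣQ_DR·Δt = 9.720 × 10^5 m³.
Runoff depth d = V / A = 45.63 mm.
C = d / P = 45.63 / 74.1 = 0.62.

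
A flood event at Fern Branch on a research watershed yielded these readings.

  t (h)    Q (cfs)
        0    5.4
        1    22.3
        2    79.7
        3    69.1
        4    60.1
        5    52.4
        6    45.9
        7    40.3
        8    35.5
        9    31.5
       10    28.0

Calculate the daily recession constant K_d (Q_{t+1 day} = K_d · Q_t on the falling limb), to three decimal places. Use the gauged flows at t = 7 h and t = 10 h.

K_d ≈ 0.054

Between t = 7 h and t = 10 h the flow falls from 40.3 to 28.0 cfs over 3×1 h = 3 h.
Per-interval ratio K = (28.0/40.3)^(1/3) = 0.8857; K_d = K^(24/1) = 0.054.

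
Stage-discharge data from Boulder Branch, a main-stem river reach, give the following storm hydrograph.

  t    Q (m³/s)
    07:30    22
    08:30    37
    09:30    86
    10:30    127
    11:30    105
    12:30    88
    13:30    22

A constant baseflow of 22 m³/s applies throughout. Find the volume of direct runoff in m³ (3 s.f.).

Direct-runoff ordinates (Q − Q_b): 0.0, 15.0, 64.0, 105.0, 83.0, 66.0, 0.0 m³/s.
ΣQ_DR = 333.0 m³/s.
With Δt = 1 h = 3600 s, V = ΣQ_DR · Δt = 333.0 × 3600 = 1.20 × 10^6 m³.

V ≈ 1.20 × 10^6 m³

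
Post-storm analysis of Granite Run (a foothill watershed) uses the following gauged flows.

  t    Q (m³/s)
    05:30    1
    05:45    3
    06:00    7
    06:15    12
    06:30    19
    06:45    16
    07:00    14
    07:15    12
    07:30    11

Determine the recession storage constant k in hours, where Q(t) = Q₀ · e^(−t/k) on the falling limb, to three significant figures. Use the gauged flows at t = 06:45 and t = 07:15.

k ≈ 1.74 h

On the falling limb, Q drops from 16 to 12 m³/s between t = 06:45 and t = 07:15 (Δt = 0.5 h).
k = −Δt / ln(Q₂/Q₁) = −0.5 / ln(12/16) = 1.74 h.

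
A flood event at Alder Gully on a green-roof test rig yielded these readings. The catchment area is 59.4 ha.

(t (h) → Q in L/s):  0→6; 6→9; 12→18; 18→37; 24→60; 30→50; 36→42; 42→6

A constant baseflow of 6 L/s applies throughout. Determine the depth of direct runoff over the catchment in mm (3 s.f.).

Direct runoff: 0.0, 3.0, 12.0, 31.0, 54.0, 44.0, 36.0, 0.0 L/s; ΣQ_DR = 180.0 L/s.
V = ΣQ_DR · Δt = 180.0 × 21600 s = 3.888 × 10^6 L.
Over A = 59.4 ha, depth = V / A = 6.55 mm.

d ≈ 6.55 mm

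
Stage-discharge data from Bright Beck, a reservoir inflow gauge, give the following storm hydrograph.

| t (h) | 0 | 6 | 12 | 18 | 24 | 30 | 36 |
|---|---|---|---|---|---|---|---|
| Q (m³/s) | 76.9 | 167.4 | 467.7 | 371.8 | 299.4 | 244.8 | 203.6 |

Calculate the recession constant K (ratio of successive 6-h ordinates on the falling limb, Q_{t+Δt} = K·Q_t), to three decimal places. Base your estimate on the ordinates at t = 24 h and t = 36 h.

K ≈ 0.825

Using the recession-limb readings at t = 24 h and t = 36 h: Q falls from 299.4 to 203.6 m³/s over 2 intervals.
K = (Q₂/Q₁)^(1/2) = (203.6/299.4)^(1/2) = 0.825.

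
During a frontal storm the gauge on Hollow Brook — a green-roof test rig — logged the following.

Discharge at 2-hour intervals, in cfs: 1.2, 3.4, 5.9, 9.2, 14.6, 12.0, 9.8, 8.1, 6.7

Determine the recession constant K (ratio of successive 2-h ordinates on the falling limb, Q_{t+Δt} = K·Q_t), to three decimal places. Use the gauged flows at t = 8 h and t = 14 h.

K ≈ 0.822

Using the recession-limb readings at t = 8 h and t = 14 h: Q falls from 14.6 to 8.1 cfs over 3 intervals.
K = (Q₂/Q₁)^(1/3) = (8.1/14.6)^(1/3) = 0.822.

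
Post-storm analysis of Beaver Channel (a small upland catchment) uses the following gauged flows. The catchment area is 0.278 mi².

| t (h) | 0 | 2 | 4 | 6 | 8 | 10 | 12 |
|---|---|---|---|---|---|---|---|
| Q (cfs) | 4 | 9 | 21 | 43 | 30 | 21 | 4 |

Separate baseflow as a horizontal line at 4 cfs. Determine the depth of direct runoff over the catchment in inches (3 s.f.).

Direct runoff: 0.0, 5.0, 17.0, 39.0, 26.0, 17.0, 0.0 cfs; ΣQ_DR = 104.0 cfs.
V = ΣQ_DR · Δt = 104.0 × 7200 s = 7.488 × 10^5 ft³.
Over A = 0.278 mi², depth = V / A = 1.16 in.

d ≈ 1.16 in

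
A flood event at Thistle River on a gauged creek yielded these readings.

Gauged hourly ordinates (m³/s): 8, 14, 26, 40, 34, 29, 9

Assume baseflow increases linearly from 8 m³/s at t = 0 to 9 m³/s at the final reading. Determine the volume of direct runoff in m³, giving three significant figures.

Direct-runoff ordinates (Q − Q_b): 0.00, 5.83, 17.67, 31.50, 25.33, 20.17, 0.00 m³/s.
ΣQ_DR = 100.5 m³/s.
With Δt = 1 h = 3600 s, V = ΣQ_DR · Δt = 100.5 × 3600 = 3.62 × 10^5 m³.

V ≈ 3.62 × 10^5 m³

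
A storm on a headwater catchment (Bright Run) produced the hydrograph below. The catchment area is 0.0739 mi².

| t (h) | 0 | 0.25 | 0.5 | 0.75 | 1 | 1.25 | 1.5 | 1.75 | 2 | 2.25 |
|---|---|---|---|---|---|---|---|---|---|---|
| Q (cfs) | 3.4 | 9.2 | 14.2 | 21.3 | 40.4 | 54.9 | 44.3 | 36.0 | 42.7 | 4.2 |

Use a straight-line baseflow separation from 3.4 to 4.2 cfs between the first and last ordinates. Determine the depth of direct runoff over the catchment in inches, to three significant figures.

Direct runoff: 0.00, 5.71, 10.62, 17.63, 36.64, 51.06, 40.37, 31.98, 38.59, 0.00 cfs; ΣQ_DR = 232.6 cfs.
V = ΣQ_DR · Δt = 232.6 × 900 s = 2.093 × 10^5 ft³.
Over A = 0.0739 mi², depth = V / A = 1.22 in.

d ≈ 1.22 in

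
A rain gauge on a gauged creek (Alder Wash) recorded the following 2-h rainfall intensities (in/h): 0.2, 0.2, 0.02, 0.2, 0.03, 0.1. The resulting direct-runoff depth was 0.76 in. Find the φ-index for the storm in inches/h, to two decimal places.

φ ≈ 0.08 in/h

Only the 4 blocks with intensity above φ contribute runoff: 0.2, 0.2, 0.2, 0.1 in/h.
Σ(I−φ)·Δt = d  ⇒  (0.2+0.2+0.2+0.1 − 4φ)·2 = 0.76
φ = (0.7000 − 0.76/2) / 4 = 0.08 in/h.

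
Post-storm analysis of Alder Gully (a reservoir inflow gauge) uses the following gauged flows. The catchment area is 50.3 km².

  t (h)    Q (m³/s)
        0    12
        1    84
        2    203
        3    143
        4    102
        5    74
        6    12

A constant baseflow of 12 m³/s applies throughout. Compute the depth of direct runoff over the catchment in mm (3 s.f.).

d ≈ 39.1 mm

Direct runoff: 0.0, 72.0, 191.0, 131.0, 90.0, 62.0, 0.0 m³/s; ΣQ_DR = 546.0 m³/s.
V = ΣQ_DR · Δt = 546.0 × 3600 s = 1.966 × 10^6 m³.
Over A = 50.3 km², depth = V / A = 39.1 mm.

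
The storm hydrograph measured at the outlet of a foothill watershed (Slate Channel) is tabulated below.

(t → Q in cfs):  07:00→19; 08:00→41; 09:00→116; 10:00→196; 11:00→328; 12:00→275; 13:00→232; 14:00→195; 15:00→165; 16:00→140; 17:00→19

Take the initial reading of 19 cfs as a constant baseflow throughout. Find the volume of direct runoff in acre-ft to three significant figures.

V ≈ 125 acre-ft

Direct-runoff ordinates (Q − Q_b): 0.0, 22.0, 97.0, 177.0, 309.0, 256.0, 213.0, 176.0, 146.0, 121.0, 0.0 cfs.
ΣQ_DR = 1517 cfs.
With Δt = 1 h = 3600 s, V = ΣQ_DR · Δt = 1517 × 3600 = 5.46 × 10^6 ft³ = 125 acre-ft.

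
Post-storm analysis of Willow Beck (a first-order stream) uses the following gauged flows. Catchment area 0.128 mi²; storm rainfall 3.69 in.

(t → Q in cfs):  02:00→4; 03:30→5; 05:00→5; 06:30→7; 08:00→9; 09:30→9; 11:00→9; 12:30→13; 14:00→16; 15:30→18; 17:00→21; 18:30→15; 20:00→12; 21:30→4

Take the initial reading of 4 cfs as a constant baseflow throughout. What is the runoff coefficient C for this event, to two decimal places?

C ≈ 0.45

ΣQ_DR = 91.00 cfs; V = ΣQ_DR·Δt = 4.914 × 10^5 ft³.
Runoff depth d = V / A = 1.652 in.
C = d / P = 1.652 / 3.69 = 0.45.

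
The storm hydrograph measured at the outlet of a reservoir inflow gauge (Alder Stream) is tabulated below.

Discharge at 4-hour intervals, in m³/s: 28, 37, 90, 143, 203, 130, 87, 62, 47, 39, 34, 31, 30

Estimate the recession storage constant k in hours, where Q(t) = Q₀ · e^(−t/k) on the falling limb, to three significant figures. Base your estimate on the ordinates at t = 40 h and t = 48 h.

k ≈ 63.9 h

On the falling limb, Q drops from 34 to 30 m³/s between t = 40 h and t = 48 h (Δt = 8 h).
k = −Δt / ln(Q₂/Q₁) = −8 / ln(30/34) = 63.9 h.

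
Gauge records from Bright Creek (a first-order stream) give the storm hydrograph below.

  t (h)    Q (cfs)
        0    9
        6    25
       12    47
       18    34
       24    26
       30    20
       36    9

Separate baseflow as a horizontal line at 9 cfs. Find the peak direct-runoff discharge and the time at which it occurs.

Subtracting baseflow gives direct-runoff ordinates: 0.0, 16.0, 38.0, 25.0, 17.0, 11.0, 0.0 cfs.
The maximum is 38.0 cfs, occurring at the reading for t = 12 h.

Q_p = 38.0 cfs at t = 12 h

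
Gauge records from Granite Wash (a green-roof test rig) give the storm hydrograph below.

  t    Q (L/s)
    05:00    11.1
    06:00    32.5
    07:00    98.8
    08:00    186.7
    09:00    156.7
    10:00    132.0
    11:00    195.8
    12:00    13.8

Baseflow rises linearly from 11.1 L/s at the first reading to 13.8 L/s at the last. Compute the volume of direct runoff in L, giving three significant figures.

Direct-runoff ordinates (Q − Q_b): 0.00, 21.01, 86.93, 174.44, 144.06, 118.97, 182.39, 0.00 L/s.
ΣQ_DR = 727.8 L/s.
With Δt = 1 h = 3600 s, V = ΣQ_DR · Δt = 727.8 × 3600 = 2.62 × 10^6 L.

V ≈ 2.62 × 10^6 L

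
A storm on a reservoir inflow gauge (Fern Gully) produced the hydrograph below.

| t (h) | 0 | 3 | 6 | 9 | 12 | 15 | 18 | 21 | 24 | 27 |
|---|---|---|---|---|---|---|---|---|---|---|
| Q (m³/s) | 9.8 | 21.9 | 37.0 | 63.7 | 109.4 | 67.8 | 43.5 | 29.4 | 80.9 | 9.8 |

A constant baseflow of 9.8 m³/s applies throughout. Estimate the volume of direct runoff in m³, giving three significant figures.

Direct-runoff ordinates (Q − Q_b): 0.0, 12.1, 27.2, 53.9, 99.6, 58.0, 33.7, 19.6, 71.1, 0.0 m³/s.
ΣQ_DR = 375.2 m³/s.
With Δt = 3 h = 10800 s, V = ΣQ_DR · Δt = 375.2 × 10800 = 4.05 × 10^6 m³.

V ≈ 4.05 × 10^6 m³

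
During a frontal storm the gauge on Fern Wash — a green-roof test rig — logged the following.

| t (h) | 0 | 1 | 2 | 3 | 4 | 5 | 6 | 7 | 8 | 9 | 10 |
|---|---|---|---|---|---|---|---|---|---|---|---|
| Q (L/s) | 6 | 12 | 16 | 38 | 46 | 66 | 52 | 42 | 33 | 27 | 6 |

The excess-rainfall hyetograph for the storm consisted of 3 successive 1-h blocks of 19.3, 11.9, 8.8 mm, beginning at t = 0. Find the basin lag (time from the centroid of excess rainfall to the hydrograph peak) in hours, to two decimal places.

Centroid of excess rainfall: t_c = Σ P_i·t̄_i / ΣP_i = 1.2375 h (block centres at 0.5, 1.5, 2.5 h).
Hydrograph peak occurs at t = 5 h, so basin lag t_L = 5 − 1.2375 = 3.76 h.

t_L ≈ 3.76 h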